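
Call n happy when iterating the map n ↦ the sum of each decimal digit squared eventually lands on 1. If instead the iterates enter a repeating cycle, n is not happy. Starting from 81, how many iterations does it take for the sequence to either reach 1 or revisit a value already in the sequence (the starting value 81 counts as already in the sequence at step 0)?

81 → 8² + 1² = 64 + 1 = 65
65 → 6² + 5² = 36 + 25 = 61
61 → 6² + 1² = 36 + 1 = 37
37 → 3² + 7² = 9 + 49 = 58
58 → 5² + 8² = 25 + 64 = 89
89 → 8² + 9² = 64 + 81 = 145
145 → 1² + 4² + 5² = 1 + 16 + 25 = 42
42 → 4² + 2² = 16 + 4 = 20
20 → 2² + 0² = 4 + 0 = 4
4 → 4² = 16
16 → 1² + 6² = 1 + 36 = 37  — 37 repeats.
That took 11 steps.

11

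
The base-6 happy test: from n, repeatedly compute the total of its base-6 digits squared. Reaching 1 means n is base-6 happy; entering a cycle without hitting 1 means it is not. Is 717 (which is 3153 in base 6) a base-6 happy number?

base-6 happy

717 = (3,1,5,3)_6 → 3² + 1² + 5² + 3² = 9 + 1 + 25 + 9 = 44
44 = (1,1,2)_6 → 1² + 1² + 2² = 1 + 1 + 4 = 6
6 = (1,0)_6 → 1² + 0² = 1 + 0 = 1  — reached 1.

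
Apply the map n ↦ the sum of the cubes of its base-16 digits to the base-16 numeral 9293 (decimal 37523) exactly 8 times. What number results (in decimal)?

2729

37523 = (9,2,9,3)_16 → 1493
1493 = (5,13,5)_16 → 2447
2447 = (9,8,15)_16 → 4616
4616 = (1,2,0,8)_16 → 521
521 = (2,0,9)_16 → 737
737 = (2,14,1)_16 → 2753
2753 = (10,12,1)_16 → 2729
2729 = (10,10,9)_16 → 2729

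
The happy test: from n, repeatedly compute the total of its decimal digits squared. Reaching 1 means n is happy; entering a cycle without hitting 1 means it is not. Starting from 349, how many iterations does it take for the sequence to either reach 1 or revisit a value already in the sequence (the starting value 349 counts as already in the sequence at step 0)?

10

349 → 3² + 4² + 9² = 9 + 16 + 81 = 106
106 → 1² + 0² + 6² = 1 + 0 + 36 = 37
37 → 3² + 7² = 9 + 49 = 58
58 → 5² + 8² = 25 + 64 = 89
89 → 8² + 9² = 64 + 81 = 145
145 → 1² + 4² + 5² = 1 + 16 + 25 = 42
42 → 4² + 2² = 16 + 4 = 20
20 → 2² + 0² = 4 + 0 = 4
4 → 4² = 16
16 → 1² + 6² = 1 + 36 = 37  — 37 repeats.
That took 10 steps.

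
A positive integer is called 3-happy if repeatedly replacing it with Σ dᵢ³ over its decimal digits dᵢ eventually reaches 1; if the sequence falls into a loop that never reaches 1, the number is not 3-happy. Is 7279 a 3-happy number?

3-happy

7279 → 7³ + 2³ + 7³ + 9³ = 1423
1423 → 1³ + 4³ + 2³ + 3³ = 100
100 → 1³ + 0³ + 0³ = 1  — reached 1.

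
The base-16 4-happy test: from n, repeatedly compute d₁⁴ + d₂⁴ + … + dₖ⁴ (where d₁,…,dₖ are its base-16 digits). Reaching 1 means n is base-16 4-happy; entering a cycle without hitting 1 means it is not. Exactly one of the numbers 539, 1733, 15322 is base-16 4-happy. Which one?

15322

539: 539 → 14658 → 6914 → 14658  — repeats 14658 (not base-16 4-happy)
1733: 1733 → 22657 → 8818 → 2449 → 13123 → 499 → 50707 → 22114 → 3233 → 30737 → 6499 → 7939 → 50707  — repeats 50707 (not base-16 4-happy)
15322: 15322 → 53283 → 28658 → 102562 → 16578 → 21008 → 642 → 4128 → 17 → 2 → 16 → 1  — reaches 1 (base-16 4-happy)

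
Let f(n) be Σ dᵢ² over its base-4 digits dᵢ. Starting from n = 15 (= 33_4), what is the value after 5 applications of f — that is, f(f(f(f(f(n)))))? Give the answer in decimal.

15 = (3,3)_4 → 3² + 3² = 9 + 9 = 18
18 = (1,0,2)_4 → 1² + 0² + 2² = 1 + 0 + 4 = 5
5 = (1,1)_4 → 1² + 1² = 1 + 1 = 2
2 = (2)_4 → 2² = 4
4 = (1,0)_4 → 1² + 0² = 1 + 0 = 1

1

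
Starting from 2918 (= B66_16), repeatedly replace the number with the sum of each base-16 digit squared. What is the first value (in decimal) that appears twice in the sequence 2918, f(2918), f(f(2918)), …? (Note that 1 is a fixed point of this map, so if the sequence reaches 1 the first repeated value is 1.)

169

2918 = (11,6,6)_16 → 11² + 6² + 6² = 193
193 = (12,1)_16 → 12² + 1² = 145
145 = (9,1)_16 → 9² + 1² = 82
82 = (5,2)_16 → 5² + 2² = 29
29 = (1,13)_16 → 1² + 13² = 170
170 = (10,10)_16 → 10² + 10² = 200
200 = (12,8)_16 → 12² + 8² = 208
208 = (13,0)_16 → 13² + 0² = 169
169 = (10,9)_16 → 10² + 9² = 181
181 = (11,5)_16 → 11² + 5² = 146
146 = (9,2)_16 → 9² + 2² = 85
85 = (5,5)_16 → 5² + 5² = 50
50 = (3,2)_16 → 3² + 2² = 13
13 = (13)_16 → 13² = 169  — 169 already appeared earlier.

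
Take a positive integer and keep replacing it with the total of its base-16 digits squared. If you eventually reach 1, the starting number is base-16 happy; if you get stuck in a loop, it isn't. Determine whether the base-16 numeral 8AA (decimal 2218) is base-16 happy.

2218 = (8,10,10)_16 → 8² + 10² + 10² = 64 + 100 + 100 = 264
264 = (1,0,8)_16 → 1² + 0² + 8² = 1 + 0 + 64 = 65
65 = (4,1)_16 → 4² + 1² = 16 + 1 = 17
17 = (1,1)_16 → 1² + 1² = 1 + 1 = 2
2 = (2)_16 → 2² = 4
4 = (4)_16 → 4² = 16
16 = (1,0)_16 → 1² + 0² = 1 + 0 = 1  — reached 1.

base-16 happy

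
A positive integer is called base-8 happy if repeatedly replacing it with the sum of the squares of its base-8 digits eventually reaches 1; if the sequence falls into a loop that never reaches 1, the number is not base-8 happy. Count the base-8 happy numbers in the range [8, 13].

1

8: 8 → 1  (reaches 1)
9: 9 → 2 → 4 → 16 → 4  (repeats 4)
10: 10 → 5 → 25 → 10  (repeats 10)
11: 11 → 10 → 5 → 25 → 10  (repeats 10)
12: 12 → 17 → 5 → 25 → 10 → 5  (repeats 5)
13: 13 → 26 → 13  (repeats 13)
base-8 happy: 8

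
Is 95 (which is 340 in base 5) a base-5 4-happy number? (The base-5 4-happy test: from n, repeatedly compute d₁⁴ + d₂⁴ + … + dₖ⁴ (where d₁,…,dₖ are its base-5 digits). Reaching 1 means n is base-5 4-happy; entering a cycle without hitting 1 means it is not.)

95 = (3,4,0)_5 → 3⁴ + 4⁴ + 0⁴ = 337
337 = (2,3,2,2)_5 → 2⁴ + 3⁴ + 2⁴ + 2⁴ = 129
129 = (1,0,0,4)_5 → 1⁴ + 0⁴ + 0⁴ + 4⁴ = 257
257 = (2,0,1,2)_5 → 2⁴ + 0⁴ + 1⁴ + 2⁴ = 33
33 = (1,1,3)_5 → 1⁴ + 1⁴ + 3⁴ = 83
83 = (3,1,3)_5 → 3⁴ + 1⁴ + 3⁴ = 163
163 = (1,1,2,3)_5 → 1⁴ + 1⁴ + 2⁴ + 3⁴ = 99
99 = (3,4,4)_5 → 3⁴ + 4⁴ + 4⁴ = 593
593 = (4,3,3,3)_5 → 4⁴ + 3⁴ + 3⁴ + 3⁴ = 499
499 = (3,4,4,4)_5 → 3⁴ + 4⁴ + 4⁴ + 4⁴ = 849
849 = (1,1,3,4,4)_5 → 1⁴ + 1⁴ + 3⁴ + 4⁴ + 4⁴ = 595
595 = (4,3,4,0)_5 → 4⁴ + 3⁴ + 4⁴ + 0⁴ = 593  — 593 already seen; the sequence cycles without reaching 1.

not base-5 4-happy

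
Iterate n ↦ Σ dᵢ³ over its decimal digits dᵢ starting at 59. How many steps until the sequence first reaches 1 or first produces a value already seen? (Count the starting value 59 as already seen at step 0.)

11

59 → 5³ + 9³ = 125 + 729 = 854
854 → 8³ + 5³ + 4³ = 512 + 125 + 64 = 701
701 → 7³ + 0³ + 1³ = 343 + 0 + 1 = 344
344 → 3³ + 4³ + 4³ = 27 + 64 + 64 = 155
155 → 1³ + 5³ + 5³ = 1 + 125 + 125 = 251
251 → 2³ + 5³ + 1³ = 8 + 125 + 1 = 134
134 → 1³ + 3³ + 4³ = 1 + 27 + 64 = 92
92 → 9³ + 2³ = 729 + 8 = 737
737 → 7³ + 3³ + 7³ = 343 + 27 + 343 = 713
713 → 7³ + 1³ + 3³ = 343 + 1 + 27 = 371
371 → 3³ + 7³ + 1³ = 27 + 343 + 1 = 371  — 371 repeats.
That took 11 steps.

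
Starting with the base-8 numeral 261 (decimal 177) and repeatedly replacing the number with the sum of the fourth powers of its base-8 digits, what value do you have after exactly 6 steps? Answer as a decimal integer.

256

177 = (2,6,1)_8 → 2⁴ + 6⁴ + 1⁴ = 16 + 1296 + 1 = 1313
1313 = (2,4,4,1)_8 → 2⁴ + 4⁴ + 4⁴ + 1⁴ = 16 + 256 + 256 + 1 = 529
529 = (1,0,2,1)_8 → 1⁴ + 0⁴ + 2⁴ + 1⁴ = 1 + 0 + 16 + 1 = 18
18 = (2,2)_8 → 2⁴ + 2⁴ = 16 + 16 = 32
32 = (4,0)_8 → 4⁴ + 0⁴ = 256 + 0 = 256
256 = (4,0,0)_8 → 4⁴ + 0⁴ + 0⁴ = 256 + 0 + 0 = 256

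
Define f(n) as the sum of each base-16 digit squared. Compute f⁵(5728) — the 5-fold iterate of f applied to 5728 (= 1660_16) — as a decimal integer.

5728 = (1,6,6,0)_16 → 1² + 6² + 6² + 0² = 73
73 = (4,9)_16 → 4² + 9² = 97
97 = (6,1)_16 → 6² + 1² = 37
37 = (2,5)_16 → 2² + 5² = 29
29 = (1,13)_16 → 1² + 13² = 170

170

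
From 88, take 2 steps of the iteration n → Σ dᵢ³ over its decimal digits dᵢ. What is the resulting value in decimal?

88 → 8³ + 8³ = 512 + 512 = 1024
1024 → 1³ + 0³ + 2³ + 4³ = 1 + 0 + 8 + 64 = 73

73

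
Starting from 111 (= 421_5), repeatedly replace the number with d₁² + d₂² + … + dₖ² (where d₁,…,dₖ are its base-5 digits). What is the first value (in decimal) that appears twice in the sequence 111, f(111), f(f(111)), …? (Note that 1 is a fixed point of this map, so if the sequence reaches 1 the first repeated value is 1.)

111 = (4,2,1)_5 → 21
21 = (4,1)_5 → 17
17 = (3,2)_5 → 13
13 = (2,3)_5 → 13  — 13 already appeared earlier.

13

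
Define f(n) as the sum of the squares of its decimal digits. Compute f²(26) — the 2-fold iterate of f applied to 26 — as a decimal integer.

16

26 → 40
40 → 16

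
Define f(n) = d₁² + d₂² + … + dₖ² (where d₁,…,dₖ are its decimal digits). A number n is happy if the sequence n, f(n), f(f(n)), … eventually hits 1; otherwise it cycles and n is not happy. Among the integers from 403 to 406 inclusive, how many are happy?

403: 403 → 25 → 29 → 85 → 89 → 145 → 42 → 20 → 4 → 16 → 37 → 58 → 89  — not happy
404: 404 → 32 → 13 → 10 → 1  — happy
405: 405 → 41 → 17 → 50 → 25 → 29 → 85 → 89 → 145 → 42 → 20 → 4 → 16 → 37 → 58 → 89  — not happy
406: 406 → 52 → 29 → 85 → 89 → 145 → 42 → 20 → 4 → 16 → 37 → 58 → 89  — not happy
happy: 404

1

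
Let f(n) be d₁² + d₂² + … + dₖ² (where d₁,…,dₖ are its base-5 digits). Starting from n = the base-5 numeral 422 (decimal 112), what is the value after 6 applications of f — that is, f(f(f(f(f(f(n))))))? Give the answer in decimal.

112 = (4,2,2)_5 → 4² + 2² + 2² = 24
24 = (4,4)_5 → 4² + 4² = 32
32 = (1,1,2)_5 → 1² + 1² + 2² = 6
6 = (1,1)_5 → 1² + 1² = 2
2 = (2)_5 → 2² = 4
4 = (4)_5 → 4² = 16

16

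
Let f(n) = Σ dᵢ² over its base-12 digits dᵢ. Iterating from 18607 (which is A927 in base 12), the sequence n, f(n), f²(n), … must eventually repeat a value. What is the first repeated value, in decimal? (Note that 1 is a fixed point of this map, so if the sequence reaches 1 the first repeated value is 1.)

41

18607 = (10,9,2,7)_12 → 234
234 = (1,7,6)_12 → 86
86 = (7,2)_12 → 53
53 = (4,5)_12 → 41
41 = (3,5)_12 → 34
34 = (2,10)_12 → 104
104 = (8,8)_12 → 128
128 = (10,8)_12 → 164
164 = (1,1,8)_12 → 66
66 = (5,6)_12 → 61
61 = (5,1)_12 → 26
26 = (2,2)_12 → 8
8 = (8)_12 → 64
64 = (5,4)_12 → 41  — 41 already appeared earlier.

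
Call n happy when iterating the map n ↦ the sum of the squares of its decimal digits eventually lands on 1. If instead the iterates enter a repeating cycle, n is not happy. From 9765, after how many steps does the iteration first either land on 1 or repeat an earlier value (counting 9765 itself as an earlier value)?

9765 → 9² + 7² + 6² + 5² = 191
191 → 1² + 9² + 1² = 83
83 → 8² + 3² = 73
73 → 7² + 3² = 58
58 → 5² + 8² = 89
89 → 8² + 9² = 145
145 → 1² + 4² + 5² = 42
42 → 4² + 2² = 20
20 → 2² + 0² = 4
4 → 4² = 16
16 → 1² + 6² = 37
37 → 3² + 7² = 58  — 58 repeats.
That took 12 steps.

12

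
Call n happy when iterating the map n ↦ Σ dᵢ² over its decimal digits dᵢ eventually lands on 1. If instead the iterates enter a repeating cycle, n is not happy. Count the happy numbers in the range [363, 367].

363: 363 → 54 → 41 → 17 → 50 → 25 → 29 → 85 → 89 → 145 → 42 → 20 → 4 → 16 → 37 → 58 → 89  (repeats 89)
364: 364 → 61 → 37 → 58 → 89 → 145 → 42 → 20 → 4 → 16 → 37  (repeats 37)
365: 365 → 70 → 49 → 97 → 130 → 10 → 1  (reaches 1)
366: 366 → 81 → 65 → 61 → 37 → 58 → 89 → 145 → 42 → 20 → 4 → 16 → 37  (repeats 37)
367: 367 → 94 → 97 → 130 → 10 → 1  (reaches 1)
happy: 365, 367

2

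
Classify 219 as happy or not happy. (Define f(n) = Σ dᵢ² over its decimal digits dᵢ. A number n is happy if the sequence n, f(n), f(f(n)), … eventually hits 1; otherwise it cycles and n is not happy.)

happy

219 → 2² + 1² + 9² = 86
86 → 8² + 6² = 100
100 → 1² + 0² + 0² = 1  — reached 1.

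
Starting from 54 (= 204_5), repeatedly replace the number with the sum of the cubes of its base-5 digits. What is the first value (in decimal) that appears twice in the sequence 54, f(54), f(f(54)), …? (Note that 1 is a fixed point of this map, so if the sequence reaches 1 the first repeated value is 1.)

54 = (2,0,4)_5 → 2³ + 0³ + 4³ = 72
72 = (2,4,2)_5 → 2³ + 4³ + 2³ = 80
80 = (3,1,0)_5 → 3³ + 1³ + 0³ = 28
28 = (1,0,3)_5 → 1³ + 0³ + 3³ = 28  — 28 already appeared earlier.

28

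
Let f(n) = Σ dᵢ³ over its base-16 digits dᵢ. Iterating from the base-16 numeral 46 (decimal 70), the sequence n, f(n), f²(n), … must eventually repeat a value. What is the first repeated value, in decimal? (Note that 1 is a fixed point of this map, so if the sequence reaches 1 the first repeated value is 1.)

1

70 = (4,6)_16 → 280
280 = (1,1,8)_16 → 514
514 = (2,0,2)_16 → 16
16 = (1,0)_16 → 1  — reached the fixed point 1.
1 → 1, so 1 is the first repeated value.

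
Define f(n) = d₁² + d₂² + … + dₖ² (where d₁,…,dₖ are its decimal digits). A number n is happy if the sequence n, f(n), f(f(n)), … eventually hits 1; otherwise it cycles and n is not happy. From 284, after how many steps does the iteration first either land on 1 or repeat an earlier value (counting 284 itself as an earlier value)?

284 → 84
84 → 80
80 → 64
64 → 52
52 → 29
29 → 85
85 → 89
89 → 145
145 → 42
42 → 20
20 → 4
4 → 16
16 → 37
37 → 58
58 → 89  — 89 repeats.
That took 15 steps.

15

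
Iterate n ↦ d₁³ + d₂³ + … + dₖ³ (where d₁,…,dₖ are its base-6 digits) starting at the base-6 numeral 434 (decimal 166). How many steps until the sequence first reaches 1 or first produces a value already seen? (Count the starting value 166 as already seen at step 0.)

166 = (4,3,4)_6 → 4³ + 3³ + 4³ = 64 + 27 + 64 = 155
155 = (4,1,5)_6 → 4³ + 1³ + 5³ = 64 + 1 + 125 = 190
190 = (5,1,4)_6 → 5³ + 1³ + 4³ = 125 + 1 + 64 = 190  — 190 repeats.
That took 3 steps.

3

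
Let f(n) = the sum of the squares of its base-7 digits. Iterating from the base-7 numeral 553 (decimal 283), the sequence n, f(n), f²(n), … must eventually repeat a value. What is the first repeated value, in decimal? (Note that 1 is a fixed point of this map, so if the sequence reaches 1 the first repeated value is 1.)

17

283 = (5,5,3)_7 → 5² + 5² + 3² = 59
59 = (1,1,3)_7 → 1² + 1² + 3² = 11
11 = (1,4)_7 → 1² + 4² = 17
17 = (2,3)_7 → 2² + 3² = 13
13 = (1,6)_7 → 1² + 6² = 37
37 = (5,2)_7 → 5² + 2² = 29
29 = (4,1)_7 → 4² + 1² = 17  — 17 already appeared earlier.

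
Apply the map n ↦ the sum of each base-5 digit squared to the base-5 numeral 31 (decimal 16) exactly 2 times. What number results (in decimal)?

16 = (3,1)_5 → 3² + 1² = 9 + 1 = 10
10 = (2,0)_5 → 2² + 0² = 4 + 0 = 4

4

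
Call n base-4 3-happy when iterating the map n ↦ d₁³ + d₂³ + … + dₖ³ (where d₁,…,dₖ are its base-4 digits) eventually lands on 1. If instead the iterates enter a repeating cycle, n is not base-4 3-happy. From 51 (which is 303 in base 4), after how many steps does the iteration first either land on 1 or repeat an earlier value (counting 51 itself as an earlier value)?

4

51 = (3,0,3)_4 → 3³ + 0³ + 3³ = 54
54 = (3,1,2)_4 → 3³ + 1³ + 2³ = 36
36 = (2,1,0)_4 → 2³ + 1³ + 0³ = 9
9 = (2,1)_4 → 2³ + 1³ = 9  — 9 repeats.
That took 4 steps.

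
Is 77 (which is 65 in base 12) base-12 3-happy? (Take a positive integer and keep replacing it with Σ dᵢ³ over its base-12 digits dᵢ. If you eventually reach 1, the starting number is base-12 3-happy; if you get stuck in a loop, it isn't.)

77 = (6,5)_12 → 341
341 = (2,4,5)_12 → 197
197 = (1,4,5)_12 → 190
190 = (1,3,10)_12 → 1028
1028 = (7,1,8)_12 → 856
856 = (5,11,4)_12 → 1520
1520 = (10,6,8)_12 → 1728
1728 = (1,0,0,0)_12 → 1  — reached 1.

base-12 3-happy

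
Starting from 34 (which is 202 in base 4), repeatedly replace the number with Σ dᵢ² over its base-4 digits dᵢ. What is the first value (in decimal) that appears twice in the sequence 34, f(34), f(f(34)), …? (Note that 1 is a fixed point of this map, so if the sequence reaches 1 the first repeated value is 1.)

34 = (2,0,2)_4 → 2² + 0² + 2² = 8
8 = (2,0)_4 → 2² + 0² = 4
4 = (1,0)_4 → 1² + 0² = 1  — reached the fixed point 1.
1 → 1, so 1 is the first repeated value.

1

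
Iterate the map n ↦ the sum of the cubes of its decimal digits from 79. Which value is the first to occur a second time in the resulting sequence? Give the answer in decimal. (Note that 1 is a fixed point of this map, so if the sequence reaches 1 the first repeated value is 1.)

352

79 → 7³ + 9³ = 343 + 729 = 1072
1072 → 1³ + 0³ + 7³ + 2³ = 1 + 0 + 343 + 8 = 352
352 → 3³ + 5³ + 2³ = 27 + 125 + 8 = 160
160 → 1³ + 6³ + 0³ = 1 + 216 + 0 = 217
217 → 2³ + 1³ + 7³ = 8 + 1 + 343 = 352  — 352 already appeared earlier.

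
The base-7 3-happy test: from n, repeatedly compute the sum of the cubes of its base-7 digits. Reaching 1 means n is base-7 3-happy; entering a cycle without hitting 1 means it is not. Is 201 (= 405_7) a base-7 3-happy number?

201 = (4,0,5)_7 → 4³ + 0³ + 5³ = 64 + 0 + 125 = 189
189 = (3,6,0)_7 → 3³ + 6³ + 0³ = 27 + 216 + 0 = 243
243 = (4,6,5)_7 → 4³ + 6³ + 5³ = 64 + 216 + 125 = 405
405 = (1,1,1,6)_7 → 1³ + 1³ + 1³ + 6³ = 1 + 1 + 1 + 216 = 219
219 = (4,3,2)_7 → 4³ + 3³ + 2³ = 64 + 27 + 8 = 99
99 = (2,0,1)_7 → 2³ + 0³ + 1³ = 8 + 0 + 1 = 9
9 = (1,2)_7 → 1³ + 2³ = 1 + 8 = 9  — 9 already seen; the sequence cycles without reaching 1.

not base-7 3-happy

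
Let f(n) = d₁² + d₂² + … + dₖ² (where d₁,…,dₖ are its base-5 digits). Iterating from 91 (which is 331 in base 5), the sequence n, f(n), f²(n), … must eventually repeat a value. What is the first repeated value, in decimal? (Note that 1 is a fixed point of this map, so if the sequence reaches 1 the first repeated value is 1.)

91 = (3,3,1)_5 → 3² + 3² + 1² = 9 + 9 + 1 = 19
19 = (3,4)_5 → 3² + 4² = 9 + 16 = 25
25 = (1,0,0)_5 → 1² + 0² + 0² = 1 + 0 + 0 = 1  — reached the fixed point 1.
1 → 1, so 1 is the first repeated value.

1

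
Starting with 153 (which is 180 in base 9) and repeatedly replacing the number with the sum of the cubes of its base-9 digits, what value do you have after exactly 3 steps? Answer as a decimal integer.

153 = (1,8,0)_9 → 1³ + 8³ + 0³ = 1 + 512 + 0 = 513
513 = (6,3,0)_9 → 6³ + 3³ + 0³ = 216 + 27 + 0 = 243
243 = (3,0,0)_9 → 3³ + 0³ + 0³ = 27 + 0 + 0 = 27

27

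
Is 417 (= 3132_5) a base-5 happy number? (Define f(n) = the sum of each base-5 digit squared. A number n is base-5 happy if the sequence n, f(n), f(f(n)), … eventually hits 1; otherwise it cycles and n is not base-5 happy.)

417 = (3,1,3,2)_5 → 3² + 1² + 3² + 2² = 9 + 1 + 9 + 4 = 23
23 = (4,3)_5 → 4² + 3² = 16 + 9 = 25
25 = (1,0,0)_5 → 1² + 0² + 0² = 1 + 0 + 0 = 1  — reached 1.

base-5 happy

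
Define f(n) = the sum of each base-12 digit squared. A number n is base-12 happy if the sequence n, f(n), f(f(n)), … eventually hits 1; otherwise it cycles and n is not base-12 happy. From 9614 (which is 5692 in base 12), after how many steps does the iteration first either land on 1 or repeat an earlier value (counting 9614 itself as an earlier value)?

9614 = (5,6,9,2)_12 → 5² + 6² + 9² + 2² = 146
146 = (1,0,2)_12 → 1² + 0² + 2² = 5
5 = (5)_12 → 5² = 25
25 = (2,1)_12 → 2² + 1² = 5  — 5 repeats.
That took 4 steps.

4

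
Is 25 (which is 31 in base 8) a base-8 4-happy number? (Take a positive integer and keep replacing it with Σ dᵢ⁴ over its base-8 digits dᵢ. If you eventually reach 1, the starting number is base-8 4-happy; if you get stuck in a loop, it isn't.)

25 = (3,1)_8 → 3⁴ + 1⁴ = 81 + 1 = 82
82 = (1,2,2)_8 → 1⁴ + 2⁴ + 2⁴ = 1 + 16 + 16 = 33
33 = (4,1)_8 → 4⁴ + 1⁴ = 256 + 1 = 257
257 = (4,0,1)_8 → 4⁴ + 0⁴ + 1⁴ = 256 + 0 + 1 = 257  — 257 already seen; the sequence cycles without reaching 1.

not base-8 4-happy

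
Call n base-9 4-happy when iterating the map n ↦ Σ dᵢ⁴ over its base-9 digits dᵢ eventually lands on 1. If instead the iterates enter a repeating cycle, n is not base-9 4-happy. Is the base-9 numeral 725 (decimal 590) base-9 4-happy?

590 = (7,2,5)_9 → 7⁴ + 2⁴ + 5⁴ = 3042
3042 = (4,1,5,0)_9 → 4⁴ + 1⁴ + 5⁴ + 0⁴ = 882
882 = (1,1,8,0)_9 → 1⁴ + 1⁴ + 8⁴ + 0⁴ = 4098
4098 = (5,5,5,3)_9 → 5⁴ + 5⁴ + 5⁴ + 3⁴ = 1956
1956 = (2,6,1,3)_9 → 2⁴ + 6⁴ + 1⁴ + 3⁴ = 1394
1394 = (1,8,1,8)_9 → 1⁴ + 8⁴ + 1⁴ + 8⁴ = 8194
8194 = (1,2,2,1,4)_9 → 1⁴ + 2⁴ + 2⁴ + 1⁴ + 4⁴ = 290
290 = (3,5,2)_9 → 3⁴ + 5⁴ + 2⁴ = 722
722 = (8,8,2)_9 → 8⁴ + 8⁴ + 2⁴ = 8208
8208 = (1,2,2,3,0)_9 → 1⁴ + 2⁴ + 2⁴ + 3⁴ + 0⁴ = 114
114 = (1,3,6)_9 → 1⁴ + 3⁴ + 6⁴ = 1378
1378 = (1,8,0,1)_9 → 1⁴ + 8⁴ + 0⁴ + 1⁴ = 4098  — 4098 already seen; the sequence cycles without reaching 1.

not base-9 4-happy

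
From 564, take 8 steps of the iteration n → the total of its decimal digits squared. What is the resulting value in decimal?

37

564 → 5² + 6² + 4² = 25 + 36 + 16 = 77
77 → 7² + 7² = 49 + 49 = 98
98 → 9² + 8² = 81 + 64 = 145
145 → 1² + 4² + 5² = 1 + 16 + 25 = 42
42 → 4² + 2² = 16 + 4 = 20
20 → 2² + 0² = 4 + 0 = 4
4 → 4² = 16
16 → 1² + 6² = 1 + 36 = 37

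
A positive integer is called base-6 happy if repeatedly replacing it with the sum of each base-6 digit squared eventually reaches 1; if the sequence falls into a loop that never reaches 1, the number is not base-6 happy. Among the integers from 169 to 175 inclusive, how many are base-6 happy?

1

169: 169 → 33 → 34 → 41 → 26 → 20 → 13 → 5 → 25 → 17 → 29 → 41  (repeats 41)
170: 170 → 36 → 1  (reaches 1)
171: 171 → 41 → 26 → 20 → 13 → 5 → 25 → 17 → 29 → 41  (repeats 41)
172: 172 → 48 → 5 → 25 → 17 → 29 → 41 → 26 → 20 → 13 → 5  (repeats 5)
173: 173 → 57 → 19 → 10 → 17 → 29 → 41 → 26 → 20 → 13 → 5 → 25 → 17  (repeats 17)
174: 174 → 41 → 26 → 20 → 13 → 5 → 25 → 17 → 29 → 41  (repeats 41)
175: 175 → 42 → 2 → 4 → 16 → 20 → 13 → 5 → 25 → 17 → 29 → 41 → 26 → 20  (repeats 20)
base-6 happy: 170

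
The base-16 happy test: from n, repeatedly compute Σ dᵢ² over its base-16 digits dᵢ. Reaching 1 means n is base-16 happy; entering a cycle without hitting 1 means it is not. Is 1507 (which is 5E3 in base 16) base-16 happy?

base-16 happy

1507 = (5,14,3)_16 → 5² + 14² + 3² = 230
230 = (14,6)_16 → 14² + 6² = 232
232 = (14,8)_16 → 14² + 8² = 260
260 = (1,0,4)_16 → 1² + 0² + 4² = 17
17 = (1,1)_16 → 1² + 1² = 2
2 = (2)_16 → 2² = 4
4 = (4)_16 → 4² = 16
16 = (1,0)_16 → 1² + 0² = 1  — reached 1.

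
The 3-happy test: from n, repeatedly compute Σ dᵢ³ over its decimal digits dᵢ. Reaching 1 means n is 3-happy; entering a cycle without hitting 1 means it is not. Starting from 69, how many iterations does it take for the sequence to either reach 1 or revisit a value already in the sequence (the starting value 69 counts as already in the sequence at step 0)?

69 → 945
945 → 918
918 → 1242
1242 → 81
81 → 513
513 → 153
153 → 153  — 153 repeats.
That took 7 steps.

7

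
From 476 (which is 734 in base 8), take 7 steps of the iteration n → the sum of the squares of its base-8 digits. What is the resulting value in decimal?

476 = (7,3,4)_8 → 74
74 = (1,1,2)_8 → 6
6 = (6)_8 → 36
36 = (4,4)_8 → 32
32 = (4,0)_8 → 16
16 = (2,0)_8 → 4
4 = (4)_8 → 16

16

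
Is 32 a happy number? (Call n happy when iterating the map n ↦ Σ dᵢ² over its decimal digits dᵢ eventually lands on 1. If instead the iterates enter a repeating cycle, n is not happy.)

happy

32 → 3² + 2² = 13
13 → 1² + 3² = 10
10 → 1² + 0² = 1  — reached 1.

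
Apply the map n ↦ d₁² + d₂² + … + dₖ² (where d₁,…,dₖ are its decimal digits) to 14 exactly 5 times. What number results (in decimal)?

14 → 1² + 4² = 1 + 16 = 17
17 → 1² + 7² = 1 + 49 = 50
50 → 5² + 0² = 25 + 0 = 25
25 → 2² + 5² = 4 + 25 = 29
29 → 2² + 9² = 4 + 81 = 85

85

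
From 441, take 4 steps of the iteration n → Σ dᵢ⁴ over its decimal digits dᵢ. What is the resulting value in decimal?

4368

441 → 513
513 → 707
707 → 4802
4802 → 4368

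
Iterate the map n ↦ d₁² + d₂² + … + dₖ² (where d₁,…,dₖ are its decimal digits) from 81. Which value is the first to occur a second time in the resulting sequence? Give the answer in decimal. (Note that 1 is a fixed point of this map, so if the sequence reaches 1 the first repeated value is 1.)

37

81 → 8² + 1² = 64 + 1 = 65
65 → 6² + 5² = 36 + 25 = 61
61 → 6² + 1² = 36 + 1 = 37
37 → 3² + 7² = 9 + 49 = 58
58 → 5² + 8² = 25 + 64 = 89
89 → 8² + 9² = 64 + 81 = 145
145 → 1² + 4² + 5² = 1 + 16 + 25 = 42
42 → 4² + 2² = 16 + 4 = 20
20 → 2² + 0² = 4 + 0 = 4
4 → 4² = 16
16 → 1² + 6² = 1 + 36 = 37  — 37 already appeared earlier.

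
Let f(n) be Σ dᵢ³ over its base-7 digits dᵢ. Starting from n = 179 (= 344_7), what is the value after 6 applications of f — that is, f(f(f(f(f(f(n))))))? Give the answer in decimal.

179 = (3,4,4)_7 → 3³ + 4³ + 4³ = 27 + 64 + 64 = 155
155 = (3,1,1)_7 → 3³ + 1³ + 1³ = 27 + 1 + 1 = 29
29 = (4,1)_7 → 4³ + 1³ = 64 + 1 = 65
65 = (1,2,2)_7 → 1³ + 2³ + 2³ = 1 + 8 + 8 = 17
17 = (2,3)_7 → 2³ + 3³ = 8 + 27 = 35
35 = (5,0)_7 → 5³ + 0³ = 125 + 0 = 125

125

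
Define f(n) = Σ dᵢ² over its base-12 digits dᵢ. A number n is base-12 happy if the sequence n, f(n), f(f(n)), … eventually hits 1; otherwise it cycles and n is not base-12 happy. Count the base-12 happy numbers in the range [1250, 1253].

1

1250: 1250 → 132 → 121 → 101 → 89 → 74 → 40 → 25 → 5 → 25  — not base-12 happy
1251: 1251 → 137 → 146 → 5 → 25 → 5  — not base-12 happy
1252: 1252 → 144 → 1  — base-12 happy
1253: 1253 → 153 → 82 → 136 → 137 → 146 → 5 → 25 → 5  — not base-12 happy
base-12 happy: 1252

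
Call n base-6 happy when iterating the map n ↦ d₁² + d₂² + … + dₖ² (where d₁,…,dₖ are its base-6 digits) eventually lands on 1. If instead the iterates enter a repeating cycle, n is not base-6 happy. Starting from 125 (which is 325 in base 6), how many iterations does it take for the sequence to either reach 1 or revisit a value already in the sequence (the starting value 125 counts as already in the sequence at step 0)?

125 = (3,2,5)_6 → 3² + 2² + 5² = 9 + 4 + 25 = 38
38 = (1,0,2)_6 → 1² + 0² + 2² = 1 + 0 + 4 = 5
5 = (5)_6 → 5² = 25
25 = (4,1)_6 → 4² + 1² = 16 + 1 = 17
17 = (2,5)_6 → 2² + 5² = 4 + 25 = 29
29 = (4,5)_6 → 4² + 5² = 16 + 25 = 41
41 = (1,0,5)_6 → 1² + 0² + 5² = 1 + 0 + 25 = 26
26 = (4,2)_6 → 4² + 2² = 16 + 4 = 20
20 = (3,2)_6 → 3² + 2² = 9 + 4 = 13
13 = (2,1)_6 → 2² + 1² = 4 + 1 = 5  — 5 repeats.
That took 10 steps.

10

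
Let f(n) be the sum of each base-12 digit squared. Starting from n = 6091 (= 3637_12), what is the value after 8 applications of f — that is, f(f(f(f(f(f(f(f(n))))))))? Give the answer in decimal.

8

6091 = (3,6,3,7)_12 → 3² + 6² + 3² + 7² = 9 + 36 + 9 + 49 = 103
103 = (8,7)_12 → 8² + 7² = 64 + 49 = 113
113 = (9,5)_12 → 9² + 5² = 81 + 25 = 106
106 = (8,10)_12 → 8² + 10² = 64 + 100 = 164
164 = (1,1,8)_12 → 1² + 1² + 8² = 1 + 1 + 64 = 66
66 = (5,6)_12 → 5² + 6² = 25 + 36 = 61
61 = (5,1)_12 → 5² + 1² = 25 + 1 = 26
26 = (2,2)_12 → 2² + 2² = 4 + 4 = 8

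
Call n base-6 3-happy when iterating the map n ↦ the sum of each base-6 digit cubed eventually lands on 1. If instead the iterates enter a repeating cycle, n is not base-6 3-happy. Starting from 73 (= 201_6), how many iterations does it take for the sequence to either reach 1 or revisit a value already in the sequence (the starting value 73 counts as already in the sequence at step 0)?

5

73 = (2,0,1)_6 → 2³ + 0³ + 1³ = 8 + 0 + 1 = 9
9 = (1,3)_6 → 1³ + 3³ = 1 + 27 = 28
28 = (4,4)_6 → 4³ + 4³ = 64 + 64 = 128
128 = (3,3,2)_6 → 3³ + 3³ + 2³ = 27 + 27 + 8 = 62
62 = (1,4,2)_6 → 1³ + 4³ + 2³ = 1 + 64 + 8 = 73  — 73 repeats.
That took 5 steps.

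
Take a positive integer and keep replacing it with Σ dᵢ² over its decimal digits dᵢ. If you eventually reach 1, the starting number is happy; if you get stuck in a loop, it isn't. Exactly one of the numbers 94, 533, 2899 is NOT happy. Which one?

94: 94 → 97 → 130 → 10 → 1  — reaches 1 (happy)
533: 533 → 43 → 25 → 29 → 85 → 89 → 145 → 42 → 20 → 4 → 16 → 37 → 58 → 89  — repeats 89 (not happy)
2899: 2899 → 230 → 13 → 10 → 1  — reaches 1 (happy)

533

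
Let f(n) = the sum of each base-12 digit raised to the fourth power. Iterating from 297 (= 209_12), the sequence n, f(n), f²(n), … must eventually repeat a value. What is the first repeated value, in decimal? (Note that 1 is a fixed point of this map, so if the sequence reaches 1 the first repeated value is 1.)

297 = (2,0,9)_12 → 2⁴ + 0⁴ + 9⁴ = 6577
6577 = (3,9,8,1)_12 → 3⁴ + 9⁴ + 8⁴ + 1⁴ = 10739
10739 = (6,2,6,11)_12 → 6⁴ + 2⁴ + 6⁴ + 11⁴ = 17249
17249 = (9,11,9,5)_12 → 9⁴ + 11⁴ + 9⁴ + 5⁴ = 28388
28388 = (1,4,5,1,8)_12 → 1⁴ + 4⁴ + 5⁴ + 1⁴ + 8⁴ = 4979
4979 = (2,10,6,11)_12 → 2⁴ + 10⁴ + 6⁴ + 11⁴ = 25953
25953 = (1,3,0,2,9)_12 → 1⁴ + 3⁴ + 0⁴ + 2⁴ + 9⁴ = 6659
6659 = (3,10,2,11)_12 → 3⁴ + 10⁴ + 2⁴ + 11⁴ = 24738
24738 = (1,2,3,9,6)_12 → 1⁴ + 2⁴ + 3⁴ + 9⁴ + 6⁴ = 7955
7955 = (4,7,2,11)_12 → 4⁴ + 7⁴ + 2⁴ + 11⁴ = 17314
17314 = (10,0,2,10)_12 → 10⁴ + 0⁴ + 2⁴ + 10⁴ = 20016
20016 = (11,7,0,0)_12 → 11⁴ + 7⁴ + 0⁴ + 0⁴ = 17042
17042 = (9,10,4,2)_12 → 9⁴ + 10⁴ + 4⁴ + 2⁴ = 16833
16833 = (9,8,10,9)_12 → 9⁴ + 8⁴ + 10⁴ + 9⁴ = 27218
27218 = (1,3,9,0,2)_12 → 1⁴ + 3⁴ + 9⁴ + 0⁴ + 2⁴ = 6659  — 6659 already appeared earlier.

6659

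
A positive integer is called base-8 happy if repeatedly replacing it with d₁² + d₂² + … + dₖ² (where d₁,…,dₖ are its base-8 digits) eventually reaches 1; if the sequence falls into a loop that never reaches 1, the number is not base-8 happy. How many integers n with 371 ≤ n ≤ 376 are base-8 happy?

2

371: 371 → 70 → 37 → 41 → 26 → 13 → 26  — not base-8 happy
372: 372 → 77 → 27 → 18 → 8 → 1  — base-8 happy
373: 373 → 86 → 41 → 26 → 13 → 26  — not base-8 happy
374: 374 → 97 → 18 → 8 → 1  — base-8 happy
375: 375 → 110 → 62 → 85 → 30 → 45 → 50 → 40 → 25 → 10 → 5 → 25  — not base-8 happy
376: 376 → 74 → 6 → 36 → 32 → 16 → 4 → 16  — not base-8 happy
base-8 happy: 372, 374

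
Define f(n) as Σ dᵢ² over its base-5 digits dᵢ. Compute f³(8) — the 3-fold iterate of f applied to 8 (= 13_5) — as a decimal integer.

16

8 = (1,3)_5 → 10
10 = (2,0)_5 → 4
4 = (4)_5 → 16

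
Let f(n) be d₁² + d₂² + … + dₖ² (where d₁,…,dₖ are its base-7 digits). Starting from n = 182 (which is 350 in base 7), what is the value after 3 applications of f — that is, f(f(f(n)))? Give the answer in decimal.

182 = (3,5,0)_7 → 3² + 5² + 0² = 34
34 = (4,6)_7 → 4² + 6² = 52
52 = (1,0,3)_7 → 1² + 0² + 3² = 10

10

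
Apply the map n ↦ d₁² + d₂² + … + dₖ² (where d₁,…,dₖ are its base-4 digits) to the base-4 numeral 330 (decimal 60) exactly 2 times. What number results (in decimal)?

5

60 = (3,3,0)_4 → 18
18 = (1,0,2)_4 → 5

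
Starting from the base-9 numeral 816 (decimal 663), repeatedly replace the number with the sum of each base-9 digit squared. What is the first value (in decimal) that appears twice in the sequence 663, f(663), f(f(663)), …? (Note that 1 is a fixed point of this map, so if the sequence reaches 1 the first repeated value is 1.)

1

663 = (8,1,6)_9 → 8² + 1² + 6² = 64 + 1 + 36 = 101
101 = (1,2,2)_9 → 1² + 2² + 2² = 1 + 4 + 4 = 9
9 = (1,0)_9 → 1² + 0² = 1 + 0 = 1  — reached the fixed point 1.
1 → 1, so 1 is the first repeated value.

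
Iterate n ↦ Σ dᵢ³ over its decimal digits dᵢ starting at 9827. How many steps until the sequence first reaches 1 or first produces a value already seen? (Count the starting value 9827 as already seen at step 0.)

9827 → 9³ + 8³ + 2³ + 7³ = 729 + 512 + 8 + 343 = 1592
1592 → 1³ + 5³ + 9³ + 2³ = 1 + 125 + 729 + 8 = 863
863 → 8³ + 6³ + 3³ = 512 + 216 + 27 = 755
755 → 7³ + 5³ + 5³ = 343 + 125 + 125 = 593
593 → 5³ + 9³ + 3³ = 125 + 729 + 27 = 881
881 → 8³ + 8³ + 1³ = 512 + 512 + 1 = 1025
1025 → 1³ + 0³ + 2³ + 5³ = 1 + 0 + 8 + 125 = 134
134 → 1³ + 3³ + 4³ = 1 + 27 + 64 = 92
92 → 9³ + 2³ = 729 + 8 = 737
737 → 7³ + 3³ + 7³ = 343 + 27 + 343 = 713
713 → 7³ + 1³ + 3³ = 343 + 1 + 27 = 371
371 → 3³ + 7³ + 1³ = 27 + 343 + 1 = 371  — 371 repeats.
That took 12 steps.

12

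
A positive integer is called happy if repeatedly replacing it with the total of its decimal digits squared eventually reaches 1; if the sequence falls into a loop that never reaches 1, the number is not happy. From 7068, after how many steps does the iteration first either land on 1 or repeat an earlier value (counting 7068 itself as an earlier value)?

11

7068 → 7² + 0² + 6² + 8² = 149
149 → 1² + 4² + 9² = 98
98 → 9² + 8² = 145
145 → 1² + 4² + 5² = 42
42 → 4² + 2² = 20
20 → 2² + 0² = 4
4 → 4² = 16
16 → 1² + 6² = 37
37 → 3² + 7² = 58
58 → 5² + 8² = 89
89 → 8² + 9² = 145  — 145 repeats.
That took 11 steps.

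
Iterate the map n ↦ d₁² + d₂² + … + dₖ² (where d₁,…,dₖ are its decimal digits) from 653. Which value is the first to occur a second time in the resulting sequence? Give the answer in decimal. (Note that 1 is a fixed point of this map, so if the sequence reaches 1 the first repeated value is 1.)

1

653 → 6² + 5² + 3² = 36 + 25 + 9 = 70
70 → 7² + 0² = 49 + 0 = 49
49 → 4² + 9² = 16 + 81 = 97
97 → 9² + 7² = 81 + 49 = 130
130 → 1² + 3² + 0² = 1 + 9 + 0 = 10
10 → 1² + 0² = 1 + 0 = 1  — reached the fixed point 1.
1 → 1, so 1 is the first repeated value.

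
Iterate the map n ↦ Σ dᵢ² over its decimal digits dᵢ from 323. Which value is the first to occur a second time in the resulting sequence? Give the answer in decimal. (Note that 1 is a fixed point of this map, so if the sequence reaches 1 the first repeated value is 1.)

89

323 → 3² + 2² + 3² = 9 + 4 + 9 = 22
22 → 2² + 2² = 4 + 4 = 8
8 → 8² = 64
64 → 6² + 4² = 36 + 16 = 52
52 → 5² + 2² = 25 + 4 = 29
29 → 2² + 9² = 4 + 81 = 85
85 → 8² + 5² = 64 + 25 = 89
89 → 8² + 9² = 64 + 81 = 145
145 → 1² + 4² + 5² = 1 + 16 + 25 = 42
42 → 4² + 2² = 16 + 4 = 20
20 → 2² + 0² = 4 + 0 = 4
4 → 4² = 16
16 → 1² + 6² = 1 + 36 = 37
37 → 3² + 7² = 9 + 49 = 58
58 → 5² + 8² = 25 + 64 = 89  — 89 already appeared earlier.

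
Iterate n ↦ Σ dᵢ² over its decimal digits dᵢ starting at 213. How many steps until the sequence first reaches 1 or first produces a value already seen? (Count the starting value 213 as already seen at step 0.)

213 → 2² + 1² + 3² = 4 + 1 + 9 = 14
14 → 1² + 4² = 1 + 16 = 17
17 → 1² + 7² = 1 + 49 = 50
50 → 5² + 0² = 25 + 0 = 25
25 → 2² + 5² = 4 + 25 = 29
29 → 2² + 9² = 4 + 81 = 85
85 → 8² + 5² = 64 + 25 = 89
89 → 8² + 9² = 64 + 81 = 145
145 → 1² + 4² + 5² = 1 + 16 + 25 = 42
42 → 4² + 2² = 16 + 4 = 20
20 → 2² + 0² = 4 + 0 = 4
4 → 4² = 16
16 → 1² + 6² = 1 + 36 = 37
37 → 3² + 7² = 9 + 49 = 58
58 → 5² + 8² = 25 + 64 = 89  — 89 repeats.
That took 15 steps.

15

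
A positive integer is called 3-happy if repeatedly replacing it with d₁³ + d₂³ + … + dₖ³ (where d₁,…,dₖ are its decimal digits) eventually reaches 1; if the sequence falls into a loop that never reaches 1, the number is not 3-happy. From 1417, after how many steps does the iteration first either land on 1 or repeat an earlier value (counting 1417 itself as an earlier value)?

1417 → 409
409 → 793
793 → 1099
1099 → 1459
1459 → 919
919 → 1459  — 1459 repeats.
That took 6 steps.

6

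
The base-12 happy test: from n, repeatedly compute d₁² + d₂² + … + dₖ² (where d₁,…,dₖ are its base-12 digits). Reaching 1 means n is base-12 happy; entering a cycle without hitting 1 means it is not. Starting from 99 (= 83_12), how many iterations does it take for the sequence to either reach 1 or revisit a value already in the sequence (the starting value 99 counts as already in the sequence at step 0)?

6

99 = (8,3)_12 → 8² + 3² = 73
73 = (6,1)_12 → 6² + 1² = 37
37 = (3,1)_12 → 3² + 1² = 10
10 = (10)_12 → 10² = 100
100 = (8,4)_12 → 8² + 4² = 80
80 = (6,8)_12 → 6² + 8² = 100  — 100 repeats.
That took 6 steps.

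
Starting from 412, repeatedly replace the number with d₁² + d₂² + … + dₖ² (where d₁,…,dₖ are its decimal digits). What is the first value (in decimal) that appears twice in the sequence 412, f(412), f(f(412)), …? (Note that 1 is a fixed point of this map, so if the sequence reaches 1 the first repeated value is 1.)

89

412 → 4² + 1² + 2² = 21
21 → 2² + 1² = 5
5 → 5² = 25
25 → 2² + 5² = 29
29 → 2² + 9² = 85
85 → 8² + 5² = 89
89 → 8² + 9² = 145
145 → 1² + 4² + 5² = 42
42 → 4² + 2² = 20
20 → 2² + 0² = 4
4 → 4² = 16
16 → 1² + 6² = 37
37 → 3² + 7² = 58
58 → 5² + 8² = 89  — 89 already appeared earlier.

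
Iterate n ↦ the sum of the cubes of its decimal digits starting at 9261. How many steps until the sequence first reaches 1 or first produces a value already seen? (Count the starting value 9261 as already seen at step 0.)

9261 → 9³ + 2³ + 6³ + 1³ = 954
954 → 9³ + 5³ + 4³ = 918
918 → 9³ + 1³ + 8³ = 1242
1242 → 1³ + 2³ + 4³ + 2³ = 81
81 → 8³ + 1³ = 513
513 → 5³ + 1³ + 3³ = 153
153 → 1³ + 5³ + 3³ = 153  — 153 repeats.
That took 7 steps.

7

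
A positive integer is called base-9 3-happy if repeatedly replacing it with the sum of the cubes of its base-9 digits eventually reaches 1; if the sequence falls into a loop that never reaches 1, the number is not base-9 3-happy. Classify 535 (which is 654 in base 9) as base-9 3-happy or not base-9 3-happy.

base-9 3-happy

535 = (6,5,4)_9 → 6³ + 5³ + 4³ = 216 + 125 + 64 = 405
405 = (5,0,0)_9 → 5³ + 0³ + 0³ = 125 + 0 + 0 = 125
125 = (1,4,8)_9 → 1³ + 4³ + 8³ = 1 + 64 + 512 = 577
577 = (7,1,1)_9 → 7³ + 1³ + 1³ = 343 + 1 + 1 = 345
345 = (4,2,3)_9 → 4³ + 2³ + 3³ = 64 + 8 + 27 = 99
99 = (1,2,0)_9 → 1³ + 2³ + 0³ = 1 + 8 + 0 = 9
9 = (1,0)_9 → 1³ + 0³ = 1 + 0 = 1  — reached 1.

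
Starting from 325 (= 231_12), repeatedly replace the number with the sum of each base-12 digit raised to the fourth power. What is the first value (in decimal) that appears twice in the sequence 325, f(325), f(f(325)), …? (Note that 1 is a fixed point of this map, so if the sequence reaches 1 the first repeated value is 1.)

325 = (2,3,1)_12 → 2⁴ + 3⁴ + 1⁴ = 16 + 81 + 1 = 98
98 = (8,2)_12 → 8⁴ + 2⁴ = 4096 + 16 = 4112
4112 = (2,4,6,8)_12 → 2⁴ + 4⁴ + 6⁴ + 8⁴ = 16 + 256 + 1296 + 4096 = 5664
5664 = (3,3,4,0)_12 → 3⁴ + 3⁴ + 4⁴ + 0⁴ = 81 + 81 + 256 + 0 = 418
418 = (2,10,10)_12 → 2⁴ + 10⁴ + 10⁴ = 16 + 10000 + 10000 = 20016
20016 = (11,7,0,0)_12 → 11⁴ + 7⁴ + 0⁴ + 0⁴ = 14641 + 2401 + 0 + 0 = 17042
17042 = (9,10,4,2)_12 → 9⁴ + 10⁴ + 4⁴ + 2⁴ = 6561 + 10000 + 256 + 16 = 16833
16833 = (9,8,10,9)_12 → 9⁴ + 8⁴ + 10⁴ + 9⁴ = 6561 + 4096 + 10000 + 6561 = 27218
27218 = (1,3,9,0,2)_12 → 1⁴ + 3⁴ + 9⁴ + 0⁴ + 2⁴ = 1 + 81 + 6561 + 0 + 16 = 6659
6659 = (3,10,2,11)_12 → 3⁴ + 10⁴ + 2⁴ + 11⁴ = 81 + 10000 + 16 + 14641 = 24738
24738 = (1,2,3,9,6)_12 → 1⁴ + 2⁴ + 3⁴ + 9⁴ + 6⁴ = 1 + 16 + 81 + 6561 + 1296 = 7955
7955 = (4,7,2,11)_12 → 4⁴ + 7⁴ + 2⁴ + 11⁴ = 256 + 2401 + 16 + 14641 = 17314
17314 = (10,0,2,10)_12 → 10⁴ + 0⁴ + 2⁴ + 10⁴ = 10000 + 0 + 16 + 10000 = 20016  — 20016 already appeared earlier.

20016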